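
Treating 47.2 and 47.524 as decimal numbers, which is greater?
47.524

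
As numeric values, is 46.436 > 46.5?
False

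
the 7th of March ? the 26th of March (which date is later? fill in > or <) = <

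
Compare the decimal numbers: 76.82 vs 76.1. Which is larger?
76.82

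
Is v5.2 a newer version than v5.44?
No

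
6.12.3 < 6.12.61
True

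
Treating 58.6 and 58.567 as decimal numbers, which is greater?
58.6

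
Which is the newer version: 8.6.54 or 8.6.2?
8.6.54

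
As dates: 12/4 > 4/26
True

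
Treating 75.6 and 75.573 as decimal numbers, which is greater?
75.6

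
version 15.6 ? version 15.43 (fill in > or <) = <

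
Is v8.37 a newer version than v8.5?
Yes. Version numbers are compared segment by segment as integers, not as decimals: minor version 37 > 5, so v8.37 > v8.5 (even though the decimal 8.37 < 8.5).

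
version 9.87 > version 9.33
True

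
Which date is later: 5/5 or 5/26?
5/26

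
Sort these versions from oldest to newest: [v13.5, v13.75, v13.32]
[v13.5, v13.32, v13.75]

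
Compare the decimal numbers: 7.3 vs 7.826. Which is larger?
7.826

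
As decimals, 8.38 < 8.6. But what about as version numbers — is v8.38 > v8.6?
True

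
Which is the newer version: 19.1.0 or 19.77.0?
19.77.0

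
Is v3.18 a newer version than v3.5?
Yes. Version numbers are compared segment by segment as integers, not as decimals: minor version 18 > 5, so v3.18 > v3.5 (even though the decimal 3.18 < 3.5).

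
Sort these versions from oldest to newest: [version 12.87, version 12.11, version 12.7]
[version 12.7, version 12.11, version 12.87]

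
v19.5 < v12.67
False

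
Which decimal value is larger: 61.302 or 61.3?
61.302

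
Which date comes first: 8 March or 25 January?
25 January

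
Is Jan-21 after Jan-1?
Yes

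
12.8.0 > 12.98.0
False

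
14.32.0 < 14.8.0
False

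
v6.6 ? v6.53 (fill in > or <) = <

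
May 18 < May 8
False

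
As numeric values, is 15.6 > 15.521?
True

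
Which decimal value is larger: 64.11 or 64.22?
64.22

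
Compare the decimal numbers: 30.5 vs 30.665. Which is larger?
30.665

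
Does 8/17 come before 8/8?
No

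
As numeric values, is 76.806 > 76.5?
True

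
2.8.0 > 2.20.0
False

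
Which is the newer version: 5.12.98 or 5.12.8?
5.12.98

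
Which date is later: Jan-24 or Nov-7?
Nov-7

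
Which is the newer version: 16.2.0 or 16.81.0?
16.81.0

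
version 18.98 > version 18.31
True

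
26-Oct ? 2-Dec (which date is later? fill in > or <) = <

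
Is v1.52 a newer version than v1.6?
Yes. Version numbers are compared segment by segment as integers, not as decimals: minor version 52 > 6, so v1.52 > v1.6 (even though the decimal 1.52 < 1.6).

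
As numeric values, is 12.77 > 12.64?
True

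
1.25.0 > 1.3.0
True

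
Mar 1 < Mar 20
True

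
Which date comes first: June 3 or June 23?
June 3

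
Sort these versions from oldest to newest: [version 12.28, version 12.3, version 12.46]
[version 12.3, version 12.28, version 12.46]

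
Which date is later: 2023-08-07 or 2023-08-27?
2023-08-27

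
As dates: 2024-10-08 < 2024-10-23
True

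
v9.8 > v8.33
True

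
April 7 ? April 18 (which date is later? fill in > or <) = <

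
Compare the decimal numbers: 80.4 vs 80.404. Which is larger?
80.404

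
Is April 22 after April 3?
Yes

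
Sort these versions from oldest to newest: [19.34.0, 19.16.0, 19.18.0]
[19.16.0, 19.18.0, 19.34.0]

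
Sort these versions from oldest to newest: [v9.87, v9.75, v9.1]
[v9.1, v9.75, v9.87]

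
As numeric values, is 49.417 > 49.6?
False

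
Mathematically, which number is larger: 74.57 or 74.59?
74.59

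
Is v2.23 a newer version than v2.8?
Yes. Version numbers are compared segment by segment as integers, not as decimals: minor version 23 > 8, so v2.23 > v2.8 (even though the decimal 2.23 < 2.8).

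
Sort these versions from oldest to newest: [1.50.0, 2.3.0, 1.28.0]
[1.28.0, 1.50.0, 2.3.0]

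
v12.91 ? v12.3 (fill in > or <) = >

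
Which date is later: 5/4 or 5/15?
5/15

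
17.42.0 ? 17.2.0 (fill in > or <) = >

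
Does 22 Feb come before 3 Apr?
Yes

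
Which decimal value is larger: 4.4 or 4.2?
4.4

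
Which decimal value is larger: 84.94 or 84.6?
84.94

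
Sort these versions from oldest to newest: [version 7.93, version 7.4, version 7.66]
[version 7.4, version 7.66, version 7.93]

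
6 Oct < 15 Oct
True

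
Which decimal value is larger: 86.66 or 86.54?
86.66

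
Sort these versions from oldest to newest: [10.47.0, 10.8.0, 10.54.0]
[10.8.0, 10.47.0, 10.54.0]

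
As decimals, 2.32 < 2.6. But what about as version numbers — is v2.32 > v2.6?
True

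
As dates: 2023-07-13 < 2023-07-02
False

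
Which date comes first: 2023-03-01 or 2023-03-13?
2023-03-01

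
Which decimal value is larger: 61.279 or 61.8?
61.8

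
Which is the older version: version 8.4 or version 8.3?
version 8.3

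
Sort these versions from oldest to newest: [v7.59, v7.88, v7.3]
[v7.3, v7.59, v7.88]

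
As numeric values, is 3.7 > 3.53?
True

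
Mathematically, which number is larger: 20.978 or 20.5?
20.978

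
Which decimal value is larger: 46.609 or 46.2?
46.609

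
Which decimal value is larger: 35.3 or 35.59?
35.59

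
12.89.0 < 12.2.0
False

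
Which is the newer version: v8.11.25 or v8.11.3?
v8.11.25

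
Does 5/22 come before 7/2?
Yes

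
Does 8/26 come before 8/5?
No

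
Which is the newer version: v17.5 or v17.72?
v17.72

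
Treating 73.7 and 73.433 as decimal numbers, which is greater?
73.7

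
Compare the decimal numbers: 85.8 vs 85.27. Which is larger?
85.8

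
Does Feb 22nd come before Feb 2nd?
No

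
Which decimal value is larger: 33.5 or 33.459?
33.5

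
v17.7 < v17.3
False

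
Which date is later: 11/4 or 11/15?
11/15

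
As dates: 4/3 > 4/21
False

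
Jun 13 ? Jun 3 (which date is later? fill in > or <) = >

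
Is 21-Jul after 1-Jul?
Yes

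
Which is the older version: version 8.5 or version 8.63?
version 8.5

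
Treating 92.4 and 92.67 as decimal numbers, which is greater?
92.67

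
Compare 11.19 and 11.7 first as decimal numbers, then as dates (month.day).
As decimals: 11.19 < 11.7. As dates: 11/19 is later than 11/7 (day 19 > day 7).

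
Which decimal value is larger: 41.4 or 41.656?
41.656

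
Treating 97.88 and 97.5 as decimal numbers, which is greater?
97.88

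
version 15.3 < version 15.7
True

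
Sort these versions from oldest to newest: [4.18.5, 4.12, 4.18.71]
[4.12, 4.18.5, 4.18.71]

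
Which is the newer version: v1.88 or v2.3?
v2.3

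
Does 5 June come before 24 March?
No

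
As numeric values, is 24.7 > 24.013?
True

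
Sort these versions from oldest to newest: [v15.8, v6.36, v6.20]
[v6.20, v6.36, v15.8]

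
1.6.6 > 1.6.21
False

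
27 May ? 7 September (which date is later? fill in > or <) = <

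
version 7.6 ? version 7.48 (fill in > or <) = <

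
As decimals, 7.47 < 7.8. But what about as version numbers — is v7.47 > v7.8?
True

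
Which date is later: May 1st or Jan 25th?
May 1st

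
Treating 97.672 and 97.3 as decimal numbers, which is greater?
97.672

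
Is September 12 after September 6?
Yes. Day 12 comes after day 6 in September — this is a date comparison, not a decimal one (the decimal 9.12 would be smaller than 9.6).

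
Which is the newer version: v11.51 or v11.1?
v11.51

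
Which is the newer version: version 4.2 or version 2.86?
version 4.2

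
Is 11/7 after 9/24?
Yes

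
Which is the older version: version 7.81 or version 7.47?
version 7.47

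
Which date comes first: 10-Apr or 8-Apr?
8-Apr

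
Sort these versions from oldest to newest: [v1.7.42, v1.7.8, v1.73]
[v1.7.8, v1.7.42, v1.73]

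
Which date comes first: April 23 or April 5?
April 5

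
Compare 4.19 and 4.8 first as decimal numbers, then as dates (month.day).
As decimals: 4.19 < 4.8. As dates: 4/19 is later than 4/8 (day 19 > day 8).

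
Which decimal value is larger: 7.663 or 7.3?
7.663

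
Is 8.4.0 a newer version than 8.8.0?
No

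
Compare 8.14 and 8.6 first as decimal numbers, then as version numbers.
As decimals: 8.14 < 8.6. As versions: v8.14 > v8.6 (minor version 14 > 6).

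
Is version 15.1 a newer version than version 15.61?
No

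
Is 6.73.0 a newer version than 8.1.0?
No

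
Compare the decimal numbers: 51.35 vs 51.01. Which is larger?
51.35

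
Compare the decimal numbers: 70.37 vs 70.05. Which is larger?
70.37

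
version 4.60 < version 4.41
False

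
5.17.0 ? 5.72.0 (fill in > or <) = <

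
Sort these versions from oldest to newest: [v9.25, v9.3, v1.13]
[v1.13, v9.3, v9.25]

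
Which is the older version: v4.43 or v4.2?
v4.2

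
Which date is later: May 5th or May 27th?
May 27th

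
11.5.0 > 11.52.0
False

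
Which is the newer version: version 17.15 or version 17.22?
version 17.22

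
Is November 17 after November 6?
Yes. Day 17 comes after day 6 in November — this is a date comparison, not a decimal one (the decimal 11.17 would be smaller than 11.6).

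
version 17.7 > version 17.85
False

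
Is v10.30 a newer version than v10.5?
Yes. Version numbers are compared segment by segment as integers, not as decimals: minor version 30 > 5, so v10.30 > v10.5 (even though the decimal 10.30 < 10.5).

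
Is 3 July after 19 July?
No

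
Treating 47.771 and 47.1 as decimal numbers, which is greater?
47.771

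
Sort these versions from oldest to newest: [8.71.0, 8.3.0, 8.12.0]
[8.3.0, 8.12.0, 8.71.0]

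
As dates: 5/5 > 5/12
False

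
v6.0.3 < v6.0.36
True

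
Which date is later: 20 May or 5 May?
20 May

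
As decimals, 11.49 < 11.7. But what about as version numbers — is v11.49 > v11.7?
True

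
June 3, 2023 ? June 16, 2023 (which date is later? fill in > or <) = <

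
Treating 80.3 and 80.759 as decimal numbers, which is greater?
80.759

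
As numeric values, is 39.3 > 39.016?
True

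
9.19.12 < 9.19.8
False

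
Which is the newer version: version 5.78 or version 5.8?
version 5.78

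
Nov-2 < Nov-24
True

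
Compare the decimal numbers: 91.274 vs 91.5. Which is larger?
91.5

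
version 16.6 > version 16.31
False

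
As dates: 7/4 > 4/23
True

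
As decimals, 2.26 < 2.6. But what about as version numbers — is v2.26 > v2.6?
True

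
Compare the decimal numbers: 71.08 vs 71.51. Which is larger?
71.51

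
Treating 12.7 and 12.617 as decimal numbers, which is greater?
12.7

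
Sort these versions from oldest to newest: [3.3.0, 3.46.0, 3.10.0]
[3.3.0, 3.10.0, 3.46.0]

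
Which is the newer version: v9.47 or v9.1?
v9.47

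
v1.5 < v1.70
True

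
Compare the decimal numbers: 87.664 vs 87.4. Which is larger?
87.664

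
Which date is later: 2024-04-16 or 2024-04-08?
2024-04-16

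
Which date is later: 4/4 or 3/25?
4/4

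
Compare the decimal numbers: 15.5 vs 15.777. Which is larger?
15.777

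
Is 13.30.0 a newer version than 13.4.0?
Yes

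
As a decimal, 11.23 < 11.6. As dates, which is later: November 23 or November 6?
November 23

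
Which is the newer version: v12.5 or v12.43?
v12.43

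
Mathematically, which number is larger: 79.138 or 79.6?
79.6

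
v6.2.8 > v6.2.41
False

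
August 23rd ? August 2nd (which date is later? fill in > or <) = >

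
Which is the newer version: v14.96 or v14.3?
v14.96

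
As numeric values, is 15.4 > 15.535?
False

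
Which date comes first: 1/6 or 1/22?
1/6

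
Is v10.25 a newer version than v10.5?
Yes. Version numbers are compared segment by segment as integers, not as decimals: minor version 25 > 5, so v10.25 > v10.5 (even though the decimal 10.25 < 10.5).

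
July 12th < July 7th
False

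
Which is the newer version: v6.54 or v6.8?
v6.54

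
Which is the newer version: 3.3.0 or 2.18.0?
3.3.0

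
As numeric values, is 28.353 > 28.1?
True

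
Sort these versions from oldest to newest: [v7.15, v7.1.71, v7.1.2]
[v7.1.2, v7.1.71, v7.15]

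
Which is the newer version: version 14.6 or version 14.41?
version 14.41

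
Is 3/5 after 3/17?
No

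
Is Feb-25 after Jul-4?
No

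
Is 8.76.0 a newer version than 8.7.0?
Yes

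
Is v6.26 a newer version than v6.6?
Yes. Version numbers are compared segment by segment as integers, not as decimals: minor version 26 > 6, so v6.26 > v6.6 (even though the decimal 6.26 < 6.6).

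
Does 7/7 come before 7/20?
Yes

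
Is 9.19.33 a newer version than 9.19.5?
Yes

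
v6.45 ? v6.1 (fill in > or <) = >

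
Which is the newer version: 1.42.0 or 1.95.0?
1.95.0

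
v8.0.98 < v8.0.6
False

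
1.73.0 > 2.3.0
False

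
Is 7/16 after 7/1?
Yes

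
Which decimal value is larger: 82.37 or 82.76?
82.76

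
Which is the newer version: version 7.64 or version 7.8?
version 7.64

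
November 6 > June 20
True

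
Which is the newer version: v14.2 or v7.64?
v14.2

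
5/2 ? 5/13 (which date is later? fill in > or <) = <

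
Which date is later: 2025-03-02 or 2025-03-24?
2025-03-24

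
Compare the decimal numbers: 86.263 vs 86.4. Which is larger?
86.4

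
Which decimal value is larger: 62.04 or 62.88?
62.88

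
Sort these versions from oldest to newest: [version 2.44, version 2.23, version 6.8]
[version 2.23, version 2.44, version 6.8]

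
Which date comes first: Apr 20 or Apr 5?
Apr 5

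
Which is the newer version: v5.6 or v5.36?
v5.36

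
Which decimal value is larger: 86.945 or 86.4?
86.945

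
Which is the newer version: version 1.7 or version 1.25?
version 1.25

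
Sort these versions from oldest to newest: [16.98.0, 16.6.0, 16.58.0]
[16.6.0, 16.58.0, 16.98.0]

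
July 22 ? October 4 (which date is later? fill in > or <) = <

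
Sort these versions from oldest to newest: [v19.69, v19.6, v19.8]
[v19.6, v19.8, v19.69]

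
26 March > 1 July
False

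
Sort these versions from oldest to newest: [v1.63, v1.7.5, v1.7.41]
[v1.7.5, v1.7.41, v1.63]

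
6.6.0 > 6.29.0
False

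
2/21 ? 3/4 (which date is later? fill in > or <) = <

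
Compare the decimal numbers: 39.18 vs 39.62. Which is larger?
39.62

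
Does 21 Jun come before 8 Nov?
Yes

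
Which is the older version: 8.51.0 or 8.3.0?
8.3.0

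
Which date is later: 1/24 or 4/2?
4/2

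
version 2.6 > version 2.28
False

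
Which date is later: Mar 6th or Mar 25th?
Mar 25th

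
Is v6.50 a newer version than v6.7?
Yes. Version numbers are compared segment by segment as integers, not as decimals: minor version 50 > 7, so v6.50 > v6.7 (even though the decimal 6.50 < 6.7).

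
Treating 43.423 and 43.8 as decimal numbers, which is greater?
43.8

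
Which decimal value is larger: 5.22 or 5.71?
5.71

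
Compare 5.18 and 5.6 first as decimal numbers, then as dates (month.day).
As decimals: 5.18 < 5.6. As dates: 5/18 is later than 5/6 (day 18 > day 6).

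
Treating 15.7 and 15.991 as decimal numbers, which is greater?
15.991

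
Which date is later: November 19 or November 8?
November 19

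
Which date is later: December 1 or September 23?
December 1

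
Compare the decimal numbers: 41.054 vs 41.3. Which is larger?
41.3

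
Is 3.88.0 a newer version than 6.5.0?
No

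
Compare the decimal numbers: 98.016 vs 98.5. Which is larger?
98.5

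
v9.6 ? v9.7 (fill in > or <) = <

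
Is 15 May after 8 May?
Yes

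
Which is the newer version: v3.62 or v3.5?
v3.62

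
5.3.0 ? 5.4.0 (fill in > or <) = <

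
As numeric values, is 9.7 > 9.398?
True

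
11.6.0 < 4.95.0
False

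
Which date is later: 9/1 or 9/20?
9/20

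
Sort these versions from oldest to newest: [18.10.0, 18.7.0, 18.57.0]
[18.7.0, 18.10.0, 18.57.0]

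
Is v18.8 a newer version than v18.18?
No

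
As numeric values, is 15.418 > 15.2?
True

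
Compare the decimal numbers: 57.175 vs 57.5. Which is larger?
57.5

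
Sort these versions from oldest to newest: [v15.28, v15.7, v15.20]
[v15.7, v15.20, v15.28]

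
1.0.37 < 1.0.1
False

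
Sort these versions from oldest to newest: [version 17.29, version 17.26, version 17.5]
[version 17.5, version 17.26, version 17.29]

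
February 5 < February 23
True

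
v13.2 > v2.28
True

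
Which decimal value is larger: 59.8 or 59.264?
59.8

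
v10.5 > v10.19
False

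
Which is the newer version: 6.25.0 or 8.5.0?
8.5.0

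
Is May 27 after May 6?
Yes. Day 27 comes after day 6 in May — this is a date comparison, not a decimal one (the decimal 5.27 would be smaller than 5.6).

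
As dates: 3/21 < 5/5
True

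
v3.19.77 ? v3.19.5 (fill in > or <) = >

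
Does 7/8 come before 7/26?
Yes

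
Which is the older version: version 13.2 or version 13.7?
version 13.2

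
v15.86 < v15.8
False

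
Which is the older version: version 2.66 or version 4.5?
version 2.66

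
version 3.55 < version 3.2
False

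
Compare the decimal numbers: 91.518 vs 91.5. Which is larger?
91.518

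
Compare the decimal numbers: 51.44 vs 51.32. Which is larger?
51.44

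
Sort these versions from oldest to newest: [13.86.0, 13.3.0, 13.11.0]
[13.3.0, 13.11.0, 13.86.0]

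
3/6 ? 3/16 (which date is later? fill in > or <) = <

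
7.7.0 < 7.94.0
True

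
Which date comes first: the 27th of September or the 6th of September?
the 6th of September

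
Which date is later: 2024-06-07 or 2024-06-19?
2024-06-19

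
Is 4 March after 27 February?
Yes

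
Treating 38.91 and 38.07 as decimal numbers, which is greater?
38.91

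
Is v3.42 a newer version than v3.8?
Yes. Version numbers are compared segment by segment as integers, not as decimals: minor version 42 > 8, so v3.42 > v3.8 (even though the decimal 3.42 < 3.8).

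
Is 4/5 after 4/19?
No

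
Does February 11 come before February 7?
No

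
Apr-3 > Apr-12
False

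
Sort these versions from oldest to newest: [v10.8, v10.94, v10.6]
[v10.6, v10.8, v10.94]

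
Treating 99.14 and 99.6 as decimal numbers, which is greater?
99.6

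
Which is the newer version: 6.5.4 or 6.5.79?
6.5.79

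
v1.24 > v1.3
True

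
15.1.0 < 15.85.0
True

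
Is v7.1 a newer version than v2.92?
Yes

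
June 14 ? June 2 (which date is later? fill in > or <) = >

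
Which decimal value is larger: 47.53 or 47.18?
47.53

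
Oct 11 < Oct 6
False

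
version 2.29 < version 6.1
True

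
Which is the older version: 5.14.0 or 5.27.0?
5.14.0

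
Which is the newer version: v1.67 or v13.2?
v13.2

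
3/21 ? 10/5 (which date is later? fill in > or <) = <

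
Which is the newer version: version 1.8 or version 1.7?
version 1.8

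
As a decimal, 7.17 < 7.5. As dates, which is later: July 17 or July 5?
July 17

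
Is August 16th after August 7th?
Yes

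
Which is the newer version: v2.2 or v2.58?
v2.58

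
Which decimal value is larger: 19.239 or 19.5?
19.5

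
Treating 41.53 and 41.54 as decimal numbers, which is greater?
41.54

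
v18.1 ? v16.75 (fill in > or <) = >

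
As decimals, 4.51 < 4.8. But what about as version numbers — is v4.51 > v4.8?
True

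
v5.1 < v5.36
True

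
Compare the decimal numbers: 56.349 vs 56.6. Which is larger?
56.6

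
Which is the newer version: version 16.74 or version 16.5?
version 16.74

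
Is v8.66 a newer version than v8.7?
Yes. Version numbers are compared segment by segment as integers, not as decimals: minor version 66 > 7, so v8.66 > v8.7 (even though the decimal 8.66 < 8.7).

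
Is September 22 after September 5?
Yes. Day 22 comes after day 5 in September — this is a date comparison, not a decimal one (the decimal 9.22 would be smaller than 9.5).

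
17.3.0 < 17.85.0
True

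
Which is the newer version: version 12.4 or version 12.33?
version 12.33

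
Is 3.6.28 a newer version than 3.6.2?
Yes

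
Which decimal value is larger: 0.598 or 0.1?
0.598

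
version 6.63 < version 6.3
False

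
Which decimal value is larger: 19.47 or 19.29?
19.47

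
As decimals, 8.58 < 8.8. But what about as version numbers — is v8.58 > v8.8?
True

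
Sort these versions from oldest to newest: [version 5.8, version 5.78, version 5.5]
[version 5.5, version 5.8, version 5.78]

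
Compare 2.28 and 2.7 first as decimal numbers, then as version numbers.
As decimals: 2.28 < 2.7. As versions: v2.28 > v2.7 (minor version 28 > 7).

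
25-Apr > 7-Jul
False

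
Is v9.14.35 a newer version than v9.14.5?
Yes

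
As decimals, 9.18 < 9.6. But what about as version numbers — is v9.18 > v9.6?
True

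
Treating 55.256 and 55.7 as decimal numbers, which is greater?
55.7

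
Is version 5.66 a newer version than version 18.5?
No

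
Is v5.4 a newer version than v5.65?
No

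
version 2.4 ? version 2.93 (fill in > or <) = <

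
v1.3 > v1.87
False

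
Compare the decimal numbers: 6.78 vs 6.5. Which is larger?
6.78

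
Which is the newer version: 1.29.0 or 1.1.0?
1.29.0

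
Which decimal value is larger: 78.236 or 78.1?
78.236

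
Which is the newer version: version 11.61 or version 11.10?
version 11.61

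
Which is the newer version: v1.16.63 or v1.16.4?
v1.16.63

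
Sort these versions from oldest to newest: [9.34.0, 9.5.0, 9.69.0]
[9.5.0, 9.34.0, 9.69.0]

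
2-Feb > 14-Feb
False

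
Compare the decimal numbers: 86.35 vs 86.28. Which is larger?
86.35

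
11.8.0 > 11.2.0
True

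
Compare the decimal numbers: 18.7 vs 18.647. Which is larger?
18.7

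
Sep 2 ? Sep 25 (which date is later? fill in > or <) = <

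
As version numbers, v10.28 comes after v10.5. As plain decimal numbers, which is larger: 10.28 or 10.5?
10.5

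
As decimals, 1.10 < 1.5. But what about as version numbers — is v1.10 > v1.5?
True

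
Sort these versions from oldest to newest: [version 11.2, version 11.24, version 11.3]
[version 11.2, version 11.3, version 11.24]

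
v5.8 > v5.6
True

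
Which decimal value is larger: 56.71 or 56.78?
56.78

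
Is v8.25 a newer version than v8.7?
Yes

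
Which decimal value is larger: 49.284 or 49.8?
49.8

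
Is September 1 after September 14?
No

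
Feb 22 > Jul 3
False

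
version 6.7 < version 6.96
True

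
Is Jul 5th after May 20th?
Yes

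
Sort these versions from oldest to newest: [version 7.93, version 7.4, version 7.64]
[version 7.4, version 7.64, version 7.93]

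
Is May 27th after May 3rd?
Yes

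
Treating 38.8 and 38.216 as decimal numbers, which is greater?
38.8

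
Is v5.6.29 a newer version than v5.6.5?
Yes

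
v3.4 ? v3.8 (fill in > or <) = <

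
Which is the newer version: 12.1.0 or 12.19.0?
12.19.0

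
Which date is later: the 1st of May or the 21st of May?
the 21st of May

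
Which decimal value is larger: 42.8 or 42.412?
42.8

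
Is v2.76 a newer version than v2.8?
Yes. Version numbers are compared segment by segment as integers, not as decimals: minor version 76 > 8, so v2.76 > v2.8 (even though the decimal 2.76 < 2.8).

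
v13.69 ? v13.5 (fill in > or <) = >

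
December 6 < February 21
False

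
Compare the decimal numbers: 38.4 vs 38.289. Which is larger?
38.4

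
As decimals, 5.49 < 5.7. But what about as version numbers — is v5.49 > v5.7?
True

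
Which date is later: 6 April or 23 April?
23 April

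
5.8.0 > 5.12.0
False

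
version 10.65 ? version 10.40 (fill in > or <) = >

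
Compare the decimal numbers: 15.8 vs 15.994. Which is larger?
15.994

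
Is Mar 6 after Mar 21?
No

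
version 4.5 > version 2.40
True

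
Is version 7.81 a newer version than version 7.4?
Yes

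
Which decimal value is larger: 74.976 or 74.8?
74.976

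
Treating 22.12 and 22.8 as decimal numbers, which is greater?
22.8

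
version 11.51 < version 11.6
False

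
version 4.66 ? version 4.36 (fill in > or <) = >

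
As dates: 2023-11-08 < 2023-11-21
True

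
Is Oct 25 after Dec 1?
No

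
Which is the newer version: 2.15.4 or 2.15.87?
2.15.87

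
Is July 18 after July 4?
Yes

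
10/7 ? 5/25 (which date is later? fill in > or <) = >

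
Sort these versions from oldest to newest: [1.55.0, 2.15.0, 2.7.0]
[1.55.0, 2.7.0, 2.15.0]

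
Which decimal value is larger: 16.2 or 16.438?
16.438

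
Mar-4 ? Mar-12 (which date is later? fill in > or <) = <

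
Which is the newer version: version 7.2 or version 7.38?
version 7.38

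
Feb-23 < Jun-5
True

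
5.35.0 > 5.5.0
True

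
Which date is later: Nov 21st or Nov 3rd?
Nov 21st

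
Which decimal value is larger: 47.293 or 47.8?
47.8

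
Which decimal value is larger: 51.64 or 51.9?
51.9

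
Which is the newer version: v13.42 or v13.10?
v13.42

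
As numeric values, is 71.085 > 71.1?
False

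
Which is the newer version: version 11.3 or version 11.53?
version 11.53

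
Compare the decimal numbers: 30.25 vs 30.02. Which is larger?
30.25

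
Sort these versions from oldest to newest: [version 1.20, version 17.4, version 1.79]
[version 1.20, version 1.79, version 17.4]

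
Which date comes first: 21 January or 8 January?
8 January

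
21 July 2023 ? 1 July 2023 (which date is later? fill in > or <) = >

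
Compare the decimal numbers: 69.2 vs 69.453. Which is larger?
69.453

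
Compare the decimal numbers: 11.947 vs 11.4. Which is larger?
11.947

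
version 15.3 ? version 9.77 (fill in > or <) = >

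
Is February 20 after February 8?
Yes. Day 20 comes after day 8 in February — this is a date comparison, not a decimal one (the decimal 2.20 would be smaller than 2.8).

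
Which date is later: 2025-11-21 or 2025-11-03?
2025-11-21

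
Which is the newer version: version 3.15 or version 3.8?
version 3.15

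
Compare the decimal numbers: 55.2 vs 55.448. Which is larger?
55.448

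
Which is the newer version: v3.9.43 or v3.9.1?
v3.9.43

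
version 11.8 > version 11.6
True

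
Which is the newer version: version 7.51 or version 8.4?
version 8.4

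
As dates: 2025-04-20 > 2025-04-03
True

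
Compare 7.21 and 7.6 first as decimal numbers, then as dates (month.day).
As decimals: 7.21 < 7.6. As dates: 7/21 is later than 7/6 (day 21 > day 6).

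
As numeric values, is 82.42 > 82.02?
True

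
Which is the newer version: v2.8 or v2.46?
v2.46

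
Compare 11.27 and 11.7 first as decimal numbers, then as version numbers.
As decimals: 11.27 < 11.7. As versions: v11.27 > v11.7 (minor version 27 > 7).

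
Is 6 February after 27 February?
No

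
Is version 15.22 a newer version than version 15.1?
Yes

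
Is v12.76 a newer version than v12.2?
Yes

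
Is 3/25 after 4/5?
No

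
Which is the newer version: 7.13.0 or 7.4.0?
7.13.0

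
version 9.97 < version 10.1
True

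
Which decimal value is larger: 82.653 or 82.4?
82.653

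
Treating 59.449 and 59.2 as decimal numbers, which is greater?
59.449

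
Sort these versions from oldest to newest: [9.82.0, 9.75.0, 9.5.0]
[9.5.0, 9.75.0, 9.82.0]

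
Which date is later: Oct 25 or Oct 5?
Oct 25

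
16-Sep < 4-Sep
False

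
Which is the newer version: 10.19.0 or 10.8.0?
10.19.0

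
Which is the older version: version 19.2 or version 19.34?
version 19.2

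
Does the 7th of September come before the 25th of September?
Yes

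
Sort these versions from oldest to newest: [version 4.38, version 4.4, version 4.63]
[version 4.4, version 4.38, version 4.63]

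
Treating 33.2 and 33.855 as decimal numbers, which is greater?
33.855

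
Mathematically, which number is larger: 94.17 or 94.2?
94.2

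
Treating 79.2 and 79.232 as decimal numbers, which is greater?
79.232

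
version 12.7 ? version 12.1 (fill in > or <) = >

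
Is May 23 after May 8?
Yes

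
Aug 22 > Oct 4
False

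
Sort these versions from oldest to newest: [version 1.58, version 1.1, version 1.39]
[version 1.1, version 1.39, version 1.58]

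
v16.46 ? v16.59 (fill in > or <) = <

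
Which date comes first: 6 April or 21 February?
21 February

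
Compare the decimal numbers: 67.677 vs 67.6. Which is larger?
67.677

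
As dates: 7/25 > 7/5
True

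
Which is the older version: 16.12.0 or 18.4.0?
16.12.0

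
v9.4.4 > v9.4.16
False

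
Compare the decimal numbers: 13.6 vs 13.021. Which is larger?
13.6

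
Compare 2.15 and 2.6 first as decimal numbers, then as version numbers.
As decimals: 2.15 < 2.6. As versions: v2.15 > v2.6 (minor version 15 > 6).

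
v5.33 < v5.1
False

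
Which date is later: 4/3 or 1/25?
4/3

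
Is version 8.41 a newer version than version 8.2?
Yes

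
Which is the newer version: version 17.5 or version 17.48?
version 17.48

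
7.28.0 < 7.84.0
True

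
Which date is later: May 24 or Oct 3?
Oct 3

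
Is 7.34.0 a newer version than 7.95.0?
No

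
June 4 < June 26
True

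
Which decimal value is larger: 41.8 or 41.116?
41.8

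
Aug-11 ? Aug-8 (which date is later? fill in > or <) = >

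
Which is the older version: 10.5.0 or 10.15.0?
10.5.0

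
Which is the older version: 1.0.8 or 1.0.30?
1.0.8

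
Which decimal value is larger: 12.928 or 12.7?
12.928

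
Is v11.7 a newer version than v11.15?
No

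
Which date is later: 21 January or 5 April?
5 April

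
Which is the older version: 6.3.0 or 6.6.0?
6.3.0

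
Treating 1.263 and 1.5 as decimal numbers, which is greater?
1.5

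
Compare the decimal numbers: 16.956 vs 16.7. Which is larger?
16.956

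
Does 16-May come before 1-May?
No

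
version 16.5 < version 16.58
True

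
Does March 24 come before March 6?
No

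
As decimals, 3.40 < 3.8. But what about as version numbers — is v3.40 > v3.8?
True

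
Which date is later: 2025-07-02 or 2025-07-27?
2025-07-27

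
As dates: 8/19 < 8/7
False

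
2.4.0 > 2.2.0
True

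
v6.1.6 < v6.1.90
True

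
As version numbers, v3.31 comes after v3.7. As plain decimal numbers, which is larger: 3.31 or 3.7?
3.7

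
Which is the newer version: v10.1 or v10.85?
v10.85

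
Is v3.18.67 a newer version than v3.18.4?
Yes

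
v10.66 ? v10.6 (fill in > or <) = >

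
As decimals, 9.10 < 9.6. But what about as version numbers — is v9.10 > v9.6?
True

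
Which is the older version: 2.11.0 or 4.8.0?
2.11.0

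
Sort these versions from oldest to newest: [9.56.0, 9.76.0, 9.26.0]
[9.26.0, 9.56.0, 9.76.0]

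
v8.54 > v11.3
False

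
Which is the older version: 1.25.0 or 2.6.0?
1.25.0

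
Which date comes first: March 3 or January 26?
January 26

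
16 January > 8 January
True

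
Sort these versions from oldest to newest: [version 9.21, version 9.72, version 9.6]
[version 9.6, version 9.21, version 9.72]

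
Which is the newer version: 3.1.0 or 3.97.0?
3.97.0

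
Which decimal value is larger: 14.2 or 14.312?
14.312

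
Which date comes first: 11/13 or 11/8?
11/8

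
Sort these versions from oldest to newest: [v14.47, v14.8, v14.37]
[v14.8, v14.37, v14.47]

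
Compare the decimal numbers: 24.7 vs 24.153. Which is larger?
24.7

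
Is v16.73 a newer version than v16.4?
Yes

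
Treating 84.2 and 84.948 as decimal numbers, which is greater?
84.948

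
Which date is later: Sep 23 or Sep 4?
Sep 23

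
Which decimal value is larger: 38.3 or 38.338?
38.338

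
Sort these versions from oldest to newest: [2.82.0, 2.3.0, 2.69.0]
[2.3.0, 2.69.0, 2.82.0]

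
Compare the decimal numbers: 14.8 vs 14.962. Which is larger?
14.962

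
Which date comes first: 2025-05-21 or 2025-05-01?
2025-05-01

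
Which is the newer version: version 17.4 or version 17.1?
version 17.4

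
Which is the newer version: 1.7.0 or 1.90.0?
1.90.0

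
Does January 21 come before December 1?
Yes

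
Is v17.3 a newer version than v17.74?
No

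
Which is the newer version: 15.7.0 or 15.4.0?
15.7.0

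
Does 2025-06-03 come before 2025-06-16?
Yes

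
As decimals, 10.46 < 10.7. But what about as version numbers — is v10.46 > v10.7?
True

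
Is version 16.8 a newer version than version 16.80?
No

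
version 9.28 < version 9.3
False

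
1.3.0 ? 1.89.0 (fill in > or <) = <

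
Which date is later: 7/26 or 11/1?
11/1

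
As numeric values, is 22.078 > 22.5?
False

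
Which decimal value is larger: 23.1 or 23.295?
23.295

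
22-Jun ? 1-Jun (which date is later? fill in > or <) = >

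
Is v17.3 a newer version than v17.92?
No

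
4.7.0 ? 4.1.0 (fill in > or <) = >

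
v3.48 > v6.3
False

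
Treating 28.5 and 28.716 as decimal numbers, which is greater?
28.716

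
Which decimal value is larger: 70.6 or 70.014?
70.6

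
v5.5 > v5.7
False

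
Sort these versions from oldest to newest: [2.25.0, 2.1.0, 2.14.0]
[2.1.0, 2.14.0, 2.25.0]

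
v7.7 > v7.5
True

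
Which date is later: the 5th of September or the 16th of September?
the 16th of September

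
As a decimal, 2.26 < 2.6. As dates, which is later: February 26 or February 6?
February 26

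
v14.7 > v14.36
False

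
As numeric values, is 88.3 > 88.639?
False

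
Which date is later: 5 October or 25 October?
25 October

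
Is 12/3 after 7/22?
Yes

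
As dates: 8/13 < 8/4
False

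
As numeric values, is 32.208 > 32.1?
True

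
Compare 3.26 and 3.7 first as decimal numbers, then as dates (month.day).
As decimals: 3.26 < 3.7. As dates: 3/26 is later than 3/7 (day 26 > day 7).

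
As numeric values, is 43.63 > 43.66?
False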